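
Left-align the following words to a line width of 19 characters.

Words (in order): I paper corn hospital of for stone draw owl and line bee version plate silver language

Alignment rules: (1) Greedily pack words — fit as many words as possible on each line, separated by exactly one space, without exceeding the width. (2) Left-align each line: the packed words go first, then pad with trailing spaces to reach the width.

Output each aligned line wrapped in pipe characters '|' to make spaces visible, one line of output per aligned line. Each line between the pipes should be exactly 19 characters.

Answer: |I paper corn       |
|hospital of for    |
|stone draw owl and |
|line bee version   |
|plate silver       |
|language           |

Derivation:
Line 1: ['I', 'paper', 'corn'] (min_width=12, slack=7)
Line 2: ['hospital', 'of', 'for'] (min_width=15, slack=4)
Line 3: ['stone', 'draw', 'owl', 'and'] (min_width=18, slack=1)
Line 4: ['line', 'bee', 'version'] (min_width=16, slack=3)
Line 5: ['plate', 'silver'] (min_width=12, slack=7)
Line 6: ['language'] (min_width=8, slack=11)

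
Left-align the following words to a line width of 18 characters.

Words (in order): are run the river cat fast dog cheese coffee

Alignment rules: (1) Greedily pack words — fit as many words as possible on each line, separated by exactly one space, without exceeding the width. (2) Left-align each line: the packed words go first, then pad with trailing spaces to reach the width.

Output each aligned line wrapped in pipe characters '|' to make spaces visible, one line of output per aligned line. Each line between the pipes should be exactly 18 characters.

Answer: |are run the river |
|cat fast dog      |
|cheese coffee     |

Derivation:
Line 1: ['are', 'run', 'the', 'river'] (min_width=17, slack=1)
Line 2: ['cat', 'fast', 'dog'] (min_width=12, slack=6)
Line 3: ['cheese', 'coffee'] (min_width=13, slack=5)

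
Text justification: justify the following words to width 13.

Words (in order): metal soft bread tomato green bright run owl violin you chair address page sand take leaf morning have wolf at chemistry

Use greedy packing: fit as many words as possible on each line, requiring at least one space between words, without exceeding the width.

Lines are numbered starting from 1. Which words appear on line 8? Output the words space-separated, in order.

Line 1: ['metal', 'soft'] (min_width=10, slack=3)
Line 2: ['bread', 'tomato'] (min_width=12, slack=1)
Line 3: ['green', 'bright'] (min_width=12, slack=1)
Line 4: ['run', 'owl'] (min_width=7, slack=6)
Line 5: ['violin', 'you'] (min_width=10, slack=3)
Line 6: ['chair', 'address'] (min_width=13, slack=0)
Line 7: ['page', 'sand'] (min_width=9, slack=4)
Line 8: ['take', 'leaf'] (min_width=9, slack=4)
Line 9: ['morning', 'have'] (min_width=12, slack=1)
Line 10: ['wolf', 'at'] (min_width=7, slack=6)
Line 11: ['chemistry'] (min_width=9, slack=4)

Answer: take leaf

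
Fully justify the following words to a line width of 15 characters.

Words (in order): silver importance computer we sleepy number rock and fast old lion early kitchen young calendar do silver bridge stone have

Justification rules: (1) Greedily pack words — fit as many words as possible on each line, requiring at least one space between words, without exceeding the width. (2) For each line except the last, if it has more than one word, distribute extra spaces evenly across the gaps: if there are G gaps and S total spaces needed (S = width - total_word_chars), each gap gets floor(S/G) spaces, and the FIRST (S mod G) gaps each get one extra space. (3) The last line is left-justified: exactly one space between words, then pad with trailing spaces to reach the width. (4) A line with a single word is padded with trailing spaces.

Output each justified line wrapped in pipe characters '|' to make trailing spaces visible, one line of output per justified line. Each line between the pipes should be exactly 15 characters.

Answer: |silver         |
|importance     |
|computer     we|
|sleepy   number|
|rock  and  fast|
|old  lion early|
|kitchen   young|
|calendar     do|
|silver   bridge|
|stone have     |

Derivation:
Line 1: ['silver'] (min_width=6, slack=9)
Line 2: ['importance'] (min_width=10, slack=5)
Line 3: ['computer', 'we'] (min_width=11, slack=4)
Line 4: ['sleepy', 'number'] (min_width=13, slack=2)
Line 5: ['rock', 'and', 'fast'] (min_width=13, slack=2)
Line 6: ['old', 'lion', 'early'] (min_width=14, slack=1)
Line 7: ['kitchen', 'young'] (min_width=13, slack=2)
Line 8: ['calendar', 'do'] (min_width=11, slack=4)
Line 9: ['silver', 'bridge'] (min_width=13, slack=2)
Line 10: ['stone', 'have'] (min_width=10, slack=5)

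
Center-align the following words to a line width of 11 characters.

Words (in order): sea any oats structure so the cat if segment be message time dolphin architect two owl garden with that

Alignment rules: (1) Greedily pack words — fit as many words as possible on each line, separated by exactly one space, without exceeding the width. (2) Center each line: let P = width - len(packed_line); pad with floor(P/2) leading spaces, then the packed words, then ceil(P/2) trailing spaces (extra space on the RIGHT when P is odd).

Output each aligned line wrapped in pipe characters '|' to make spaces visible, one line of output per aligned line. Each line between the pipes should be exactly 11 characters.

Line 1: ['sea', 'any'] (min_width=7, slack=4)
Line 2: ['oats'] (min_width=4, slack=7)
Line 3: ['structure'] (min_width=9, slack=2)
Line 4: ['so', 'the', 'cat'] (min_width=10, slack=1)
Line 5: ['if', 'segment'] (min_width=10, slack=1)
Line 6: ['be', 'message'] (min_width=10, slack=1)
Line 7: ['time'] (min_width=4, slack=7)
Line 8: ['dolphin'] (min_width=7, slack=4)
Line 9: ['architect'] (min_width=9, slack=2)
Line 10: ['two', 'owl'] (min_width=7, slack=4)
Line 11: ['garden', 'with'] (min_width=11, slack=0)
Line 12: ['that'] (min_width=4, slack=7)

Answer: |  sea any  |
|   oats    |
| structure |
|so the cat |
|if segment |
|be message |
|   time    |
|  dolphin  |
| architect |
|  two owl  |
|garden with|
|   that    |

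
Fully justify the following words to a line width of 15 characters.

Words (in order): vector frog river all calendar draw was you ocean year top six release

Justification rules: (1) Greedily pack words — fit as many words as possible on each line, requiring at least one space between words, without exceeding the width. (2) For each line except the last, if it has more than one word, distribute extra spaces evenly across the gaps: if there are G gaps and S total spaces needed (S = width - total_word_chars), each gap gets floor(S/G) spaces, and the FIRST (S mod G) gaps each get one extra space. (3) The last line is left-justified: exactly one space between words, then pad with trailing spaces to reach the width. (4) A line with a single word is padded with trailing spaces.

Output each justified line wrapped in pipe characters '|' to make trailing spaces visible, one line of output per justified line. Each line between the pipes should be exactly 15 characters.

Line 1: ['vector', 'frog'] (min_width=11, slack=4)
Line 2: ['river', 'all'] (min_width=9, slack=6)
Line 3: ['calendar', 'draw'] (min_width=13, slack=2)
Line 4: ['was', 'you', 'ocean'] (min_width=13, slack=2)
Line 5: ['year', 'top', 'six'] (min_width=12, slack=3)
Line 6: ['release'] (min_width=7, slack=8)

Answer: |vector     frog|
|river       all|
|calendar   draw|
|was  you  ocean|
|year   top  six|
|release        |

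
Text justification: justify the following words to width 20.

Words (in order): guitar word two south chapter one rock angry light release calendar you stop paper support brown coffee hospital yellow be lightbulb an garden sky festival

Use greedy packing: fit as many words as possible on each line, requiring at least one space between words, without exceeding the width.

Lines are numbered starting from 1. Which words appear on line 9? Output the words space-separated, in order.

Answer: sky festival

Derivation:
Line 1: ['guitar', 'word', 'two'] (min_width=15, slack=5)
Line 2: ['south', 'chapter', 'one'] (min_width=17, slack=3)
Line 3: ['rock', 'angry', 'light'] (min_width=16, slack=4)
Line 4: ['release', 'calendar', 'you'] (min_width=20, slack=0)
Line 5: ['stop', 'paper', 'support'] (min_width=18, slack=2)
Line 6: ['brown', 'coffee'] (min_width=12, slack=8)
Line 7: ['hospital', 'yellow', 'be'] (min_width=18, slack=2)
Line 8: ['lightbulb', 'an', 'garden'] (min_width=19, slack=1)
Line 9: ['sky', 'festival'] (min_width=12, slack=8)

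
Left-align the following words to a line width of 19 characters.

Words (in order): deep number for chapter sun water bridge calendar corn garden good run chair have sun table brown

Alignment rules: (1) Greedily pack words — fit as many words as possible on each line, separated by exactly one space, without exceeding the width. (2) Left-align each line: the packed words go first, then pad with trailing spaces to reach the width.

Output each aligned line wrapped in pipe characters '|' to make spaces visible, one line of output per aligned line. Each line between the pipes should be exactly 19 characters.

Answer: |deep number for    |
|chapter sun water  |
|bridge calendar    |
|corn garden good   |
|run chair have sun |
|table brown        |

Derivation:
Line 1: ['deep', 'number', 'for'] (min_width=15, slack=4)
Line 2: ['chapter', 'sun', 'water'] (min_width=17, slack=2)
Line 3: ['bridge', 'calendar'] (min_width=15, slack=4)
Line 4: ['corn', 'garden', 'good'] (min_width=16, slack=3)
Line 5: ['run', 'chair', 'have', 'sun'] (min_width=18, slack=1)
Line 6: ['table', 'brown'] (min_width=11, slack=8)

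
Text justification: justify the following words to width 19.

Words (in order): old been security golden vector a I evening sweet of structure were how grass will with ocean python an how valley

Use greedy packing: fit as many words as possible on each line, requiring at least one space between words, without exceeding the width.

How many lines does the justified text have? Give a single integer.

Answer: 7

Derivation:
Line 1: ['old', 'been', 'security'] (min_width=17, slack=2)
Line 2: ['golden', 'vector', 'a', 'I'] (min_width=17, slack=2)
Line 3: ['evening', 'sweet', 'of'] (min_width=16, slack=3)
Line 4: ['structure', 'were', 'how'] (min_width=18, slack=1)
Line 5: ['grass', 'will', 'with'] (min_width=15, slack=4)
Line 6: ['ocean', 'python', 'an', 'how'] (min_width=19, slack=0)
Line 7: ['valley'] (min_width=6, slack=13)
Total lines: 7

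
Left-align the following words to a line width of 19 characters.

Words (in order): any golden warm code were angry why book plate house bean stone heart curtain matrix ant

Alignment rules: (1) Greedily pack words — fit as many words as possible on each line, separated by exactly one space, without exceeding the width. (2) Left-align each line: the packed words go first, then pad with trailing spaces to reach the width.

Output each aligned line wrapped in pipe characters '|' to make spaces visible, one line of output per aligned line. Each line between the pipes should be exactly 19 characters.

Answer: |any golden warm    |
|code were angry why|
|book plate house   |
|bean stone heart   |
|curtain matrix ant |

Derivation:
Line 1: ['any', 'golden', 'warm'] (min_width=15, slack=4)
Line 2: ['code', 'were', 'angry', 'why'] (min_width=19, slack=0)
Line 3: ['book', 'plate', 'house'] (min_width=16, slack=3)
Line 4: ['bean', 'stone', 'heart'] (min_width=16, slack=3)
Line 5: ['curtain', 'matrix', 'ant'] (min_width=18, slack=1)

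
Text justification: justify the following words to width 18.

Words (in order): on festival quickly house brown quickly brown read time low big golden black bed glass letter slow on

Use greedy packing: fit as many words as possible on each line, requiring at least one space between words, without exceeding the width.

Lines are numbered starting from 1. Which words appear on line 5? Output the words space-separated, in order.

Line 1: ['on', 'festival'] (min_width=11, slack=7)
Line 2: ['quickly', 'house'] (min_width=13, slack=5)
Line 3: ['brown', 'quickly'] (min_width=13, slack=5)
Line 4: ['brown', 'read', 'time'] (min_width=15, slack=3)
Line 5: ['low', 'big', 'golden'] (min_width=14, slack=4)
Line 6: ['black', 'bed', 'glass'] (min_width=15, slack=3)
Line 7: ['letter', 'slow', 'on'] (min_width=14, slack=4)

Answer: low big golden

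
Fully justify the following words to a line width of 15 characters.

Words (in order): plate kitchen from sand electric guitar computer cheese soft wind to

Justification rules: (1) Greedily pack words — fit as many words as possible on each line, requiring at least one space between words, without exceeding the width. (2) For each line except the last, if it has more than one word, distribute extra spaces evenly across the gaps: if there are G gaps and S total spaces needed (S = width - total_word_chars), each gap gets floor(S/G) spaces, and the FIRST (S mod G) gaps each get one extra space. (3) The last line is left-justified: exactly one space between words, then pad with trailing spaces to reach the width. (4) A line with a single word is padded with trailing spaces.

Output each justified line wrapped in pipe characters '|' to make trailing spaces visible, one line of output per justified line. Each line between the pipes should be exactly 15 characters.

Answer: |plate   kitchen|
|from       sand|
|electric guitar|
|computer cheese|
|soft wind to   |

Derivation:
Line 1: ['plate', 'kitchen'] (min_width=13, slack=2)
Line 2: ['from', 'sand'] (min_width=9, slack=6)
Line 3: ['electric', 'guitar'] (min_width=15, slack=0)
Line 4: ['computer', 'cheese'] (min_width=15, slack=0)
Line 5: ['soft', 'wind', 'to'] (min_width=12, slack=3)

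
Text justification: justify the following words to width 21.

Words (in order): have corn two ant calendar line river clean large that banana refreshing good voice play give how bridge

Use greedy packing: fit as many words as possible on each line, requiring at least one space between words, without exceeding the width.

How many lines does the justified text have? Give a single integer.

Line 1: ['have', 'corn', 'two', 'ant'] (min_width=17, slack=4)
Line 2: ['calendar', 'line', 'river'] (min_width=19, slack=2)
Line 3: ['clean', 'large', 'that'] (min_width=16, slack=5)
Line 4: ['banana', 'refreshing'] (min_width=17, slack=4)
Line 5: ['good', 'voice', 'play', 'give'] (min_width=20, slack=1)
Line 6: ['how', 'bridge'] (min_width=10, slack=11)
Total lines: 6

Answer: 6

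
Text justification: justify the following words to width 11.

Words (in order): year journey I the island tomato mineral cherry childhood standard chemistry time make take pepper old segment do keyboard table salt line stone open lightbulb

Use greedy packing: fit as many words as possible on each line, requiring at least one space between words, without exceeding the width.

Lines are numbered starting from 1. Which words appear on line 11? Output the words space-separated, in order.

Answer: take pepper

Derivation:
Line 1: ['year'] (min_width=4, slack=7)
Line 2: ['journey', 'I'] (min_width=9, slack=2)
Line 3: ['the', 'island'] (min_width=10, slack=1)
Line 4: ['tomato'] (min_width=6, slack=5)
Line 5: ['mineral'] (min_width=7, slack=4)
Line 6: ['cherry'] (min_width=6, slack=5)
Line 7: ['childhood'] (min_width=9, slack=2)
Line 8: ['standard'] (min_width=8, slack=3)
Line 9: ['chemistry'] (min_width=9, slack=2)
Line 10: ['time', 'make'] (min_width=9, slack=2)
Line 11: ['take', 'pepper'] (min_width=11, slack=0)
Line 12: ['old', 'segment'] (min_width=11, slack=0)
Line 13: ['do', 'keyboard'] (min_width=11, slack=0)
Line 14: ['table', 'salt'] (min_width=10, slack=1)
Line 15: ['line', 'stone'] (min_width=10, slack=1)
Line 16: ['open'] (min_width=4, slack=7)
Line 17: ['lightbulb'] (min_width=9, slack=2)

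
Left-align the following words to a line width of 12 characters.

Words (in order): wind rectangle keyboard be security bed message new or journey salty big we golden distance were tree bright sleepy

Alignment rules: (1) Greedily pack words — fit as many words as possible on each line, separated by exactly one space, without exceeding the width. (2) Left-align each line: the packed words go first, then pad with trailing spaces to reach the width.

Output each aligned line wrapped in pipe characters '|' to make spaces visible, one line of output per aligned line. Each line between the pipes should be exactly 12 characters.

Line 1: ['wind'] (min_width=4, slack=8)
Line 2: ['rectangle'] (min_width=9, slack=3)
Line 3: ['keyboard', 'be'] (min_width=11, slack=1)
Line 4: ['security', 'bed'] (min_width=12, slack=0)
Line 5: ['message', 'new'] (min_width=11, slack=1)
Line 6: ['or', 'journey'] (min_width=10, slack=2)
Line 7: ['salty', 'big', 'we'] (min_width=12, slack=0)
Line 8: ['golden'] (min_width=6, slack=6)
Line 9: ['distance'] (min_width=8, slack=4)
Line 10: ['were', 'tree'] (min_width=9, slack=3)
Line 11: ['bright'] (min_width=6, slack=6)
Line 12: ['sleepy'] (min_width=6, slack=6)

Answer: |wind        |
|rectangle   |
|keyboard be |
|security bed|
|message new |
|or journey  |
|salty big we|
|golden      |
|distance    |
|were tree   |
|bright      |
|sleepy      |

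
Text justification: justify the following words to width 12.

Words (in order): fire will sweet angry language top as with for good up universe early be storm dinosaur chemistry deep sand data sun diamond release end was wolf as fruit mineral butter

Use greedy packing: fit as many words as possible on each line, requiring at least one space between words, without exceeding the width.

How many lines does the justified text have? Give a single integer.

Line 1: ['fire', 'will'] (min_width=9, slack=3)
Line 2: ['sweet', 'angry'] (min_width=11, slack=1)
Line 3: ['language', 'top'] (min_width=12, slack=0)
Line 4: ['as', 'with', 'for'] (min_width=11, slack=1)
Line 5: ['good', 'up'] (min_width=7, slack=5)
Line 6: ['universe'] (min_width=8, slack=4)
Line 7: ['early', 'be'] (min_width=8, slack=4)
Line 8: ['storm'] (min_width=5, slack=7)
Line 9: ['dinosaur'] (min_width=8, slack=4)
Line 10: ['chemistry'] (min_width=9, slack=3)
Line 11: ['deep', 'sand'] (min_width=9, slack=3)
Line 12: ['data', 'sun'] (min_width=8, slack=4)
Line 13: ['diamond'] (min_width=7, slack=5)
Line 14: ['release', 'end'] (min_width=11, slack=1)
Line 15: ['was', 'wolf', 'as'] (min_width=11, slack=1)
Line 16: ['fruit'] (min_width=5, slack=7)
Line 17: ['mineral'] (min_width=7, slack=5)
Line 18: ['butter'] (min_width=6, slack=6)
Total lines: 18

Answer: 18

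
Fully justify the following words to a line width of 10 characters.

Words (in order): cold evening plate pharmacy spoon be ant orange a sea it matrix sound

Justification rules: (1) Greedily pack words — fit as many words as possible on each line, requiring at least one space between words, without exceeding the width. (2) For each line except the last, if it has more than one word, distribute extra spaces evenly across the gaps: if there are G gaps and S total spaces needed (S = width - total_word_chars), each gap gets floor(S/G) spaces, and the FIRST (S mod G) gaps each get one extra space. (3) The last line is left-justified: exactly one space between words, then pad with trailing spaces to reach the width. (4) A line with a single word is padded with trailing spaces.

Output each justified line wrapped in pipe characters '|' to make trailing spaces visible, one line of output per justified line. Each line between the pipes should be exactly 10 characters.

Line 1: ['cold'] (min_width=4, slack=6)
Line 2: ['evening'] (min_width=7, slack=3)
Line 3: ['plate'] (min_width=5, slack=5)
Line 4: ['pharmacy'] (min_width=8, slack=2)
Line 5: ['spoon', 'be'] (min_width=8, slack=2)
Line 6: ['ant', 'orange'] (min_width=10, slack=0)
Line 7: ['a', 'sea', 'it'] (min_width=8, slack=2)
Line 8: ['matrix'] (min_width=6, slack=4)
Line 9: ['sound'] (min_width=5, slack=5)

Answer: |cold      |
|evening   |
|plate     |
|pharmacy  |
|spoon   be|
|ant orange|
|a  sea  it|
|matrix    |
|sound     |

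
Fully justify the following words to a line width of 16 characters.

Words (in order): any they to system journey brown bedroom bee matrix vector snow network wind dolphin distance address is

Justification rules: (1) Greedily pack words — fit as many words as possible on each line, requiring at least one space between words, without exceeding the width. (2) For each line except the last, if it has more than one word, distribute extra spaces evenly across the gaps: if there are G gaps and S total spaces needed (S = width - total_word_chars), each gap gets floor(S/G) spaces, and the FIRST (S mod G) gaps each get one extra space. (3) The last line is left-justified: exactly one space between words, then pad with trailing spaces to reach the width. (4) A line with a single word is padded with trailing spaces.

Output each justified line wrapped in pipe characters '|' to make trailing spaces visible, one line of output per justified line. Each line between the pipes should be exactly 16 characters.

Line 1: ['any', 'they', 'to'] (min_width=11, slack=5)
Line 2: ['system', 'journey'] (min_width=14, slack=2)
Line 3: ['brown', 'bedroom'] (min_width=13, slack=3)
Line 4: ['bee', 'matrix'] (min_width=10, slack=6)
Line 5: ['vector', 'snow'] (min_width=11, slack=5)
Line 6: ['network', 'wind'] (min_width=12, slack=4)
Line 7: ['dolphin', 'distance'] (min_width=16, slack=0)
Line 8: ['address', 'is'] (min_width=10, slack=6)

Answer: |any    they   to|
|system   journey|
|brown    bedroom|
|bee       matrix|
|vector      snow|
|network     wind|
|dolphin distance|
|address is      |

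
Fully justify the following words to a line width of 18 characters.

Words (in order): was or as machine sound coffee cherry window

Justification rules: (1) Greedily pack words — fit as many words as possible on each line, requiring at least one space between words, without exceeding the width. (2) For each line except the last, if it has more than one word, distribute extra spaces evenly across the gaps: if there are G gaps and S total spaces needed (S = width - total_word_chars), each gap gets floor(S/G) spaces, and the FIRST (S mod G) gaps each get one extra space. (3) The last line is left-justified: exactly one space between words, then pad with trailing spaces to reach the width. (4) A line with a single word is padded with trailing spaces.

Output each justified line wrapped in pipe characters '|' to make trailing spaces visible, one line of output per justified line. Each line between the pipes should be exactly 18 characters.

Line 1: ['was', 'or', 'as', 'machine'] (min_width=17, slack=1)
Line 2: ['sound', 'coffee'] (min_width=12, slack=6)
Line 3: ['cherry', 'window'] (min_width=13, slack=5)

Answer: |was  or as machine|
|sound       coffee|
|cherry window     |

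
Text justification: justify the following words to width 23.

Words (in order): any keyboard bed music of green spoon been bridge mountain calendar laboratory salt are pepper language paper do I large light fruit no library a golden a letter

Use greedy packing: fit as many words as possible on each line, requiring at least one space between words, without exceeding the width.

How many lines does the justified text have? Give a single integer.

Line 1: ['any', 'keyboard', 'bed', 'music'] (min_width=22, slack=1)
Line 2: ['of', 'green', 'spoon', 'been'] (min_width=19, slack=4)
Line 3: ['bridge', 'mountain'] (min_width=15, slack=8)
Line 4: ['calendar', 'laboratory'] (min_width=19, slack=4)
Line 5: ['salt', 'are', 'pepper'] (min_width=15, slack=8)
Line 6: ['language', 'paper', 'do', 'I'] (min_width=19, slack=4)
Line 7: ['large', 'light', 'fruit', 'no'] (min_width=20, slack=3)
Line 8: ['library', 'a', 'golden', 'a'] (min_width=18, slack=5)
Line 9: ['letter'] (min_width=6, slack=17)
Total lines: 9

Answer: 9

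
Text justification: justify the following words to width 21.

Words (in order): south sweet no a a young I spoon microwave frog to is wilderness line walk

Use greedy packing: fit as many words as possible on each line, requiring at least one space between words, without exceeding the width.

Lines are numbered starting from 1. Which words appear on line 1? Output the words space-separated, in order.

Line 1: ['south', 'sweet', 'no', 'a', 'a'] (min_width=18, slack=3)
Line 2: ['young', 'I', 'spoon'] (min_width=13, slack=8)
Line 3: ['microwave', 'frog', 'to', 'is'] (min_width=20, slack=1)
Line 4: ['wilderness', 'line', 'walk'] (min_width=20, slack=1)

Answer: south sweet no a a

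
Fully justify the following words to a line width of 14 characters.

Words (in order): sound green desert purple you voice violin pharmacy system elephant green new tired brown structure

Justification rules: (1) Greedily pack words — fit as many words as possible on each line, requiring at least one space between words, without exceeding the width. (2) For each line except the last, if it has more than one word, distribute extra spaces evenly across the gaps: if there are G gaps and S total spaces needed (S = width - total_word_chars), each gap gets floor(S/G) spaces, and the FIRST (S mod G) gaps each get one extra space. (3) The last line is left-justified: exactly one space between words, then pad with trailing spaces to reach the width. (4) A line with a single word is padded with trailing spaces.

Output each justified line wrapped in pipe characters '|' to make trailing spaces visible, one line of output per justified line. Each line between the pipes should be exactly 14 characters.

Answer: |sound    green|
|desert  purple|
|you      voice|
|violin        |
|pharmacy      |
|system        |
|elephant green|
|new      tired|
|brown         |
|structure     |

Derivation:
Line 1: ['sound', 'green'] (min_width=11, slack=3)
Line 2: ['desert', 'purple'] (min_width=13, slack=1)
Line 3: ['you', 'voice'] (min_width=9, slack=5)
Line 4: ['violin'] (min_width=6, slack=8)
Line 5: ['pharmacy'] (min_width=8, slack=6)
Line 6: ['system'] (min_width=6, slack=8)
Line 7: ['elephant', 'green'] (min_width=14, slack=0)
Line 8: ['new', 'tired'] (min_width=9, slack=5)
Line 9: ['brown'] (min_width=5, slack=9)
Line 10: ['structure'] (min_width=9, slack=5)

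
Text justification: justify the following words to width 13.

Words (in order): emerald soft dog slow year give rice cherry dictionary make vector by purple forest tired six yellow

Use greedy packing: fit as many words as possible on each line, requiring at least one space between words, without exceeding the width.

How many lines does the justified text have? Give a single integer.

Answer: 9

Derivation:
Line 1: ['emerald', 'soft'] (min_width=12, slack=1)
Line 2: ['dog', 'slow', 'year'] (min_width=13, slack=0)
Line 3: ['give', 'rice'] (min_width=9, slack=4)
Line 4: ['cherry'] (min_width=6, slack=7)
Line 5: ['dictionary'] (min_width=10, slack=3)
Line 6: ['make', 'vector'] (min_width=11, slack=2)
Line 7: ['by', 'purple'] (min_width=9, slack=4)
Line 8: ['forest', 'tired'] (min_width=12, slack=1)
Line 9: ['six', 'yellow'] (min_width=10, slack=3)
Total lines: 9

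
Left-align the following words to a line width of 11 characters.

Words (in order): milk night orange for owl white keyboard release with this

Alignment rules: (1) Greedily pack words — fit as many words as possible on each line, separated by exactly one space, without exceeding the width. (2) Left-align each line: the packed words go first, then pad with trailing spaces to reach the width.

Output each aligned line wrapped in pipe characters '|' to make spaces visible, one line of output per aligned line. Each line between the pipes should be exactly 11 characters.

Answer: |milk night |
|orange for |
|owl white  |
|keyboard   |
|release    |
|with this  |

Derivation:
Line 1: ['milk', 'night'] (min_width=10, slack=1)
Line 2: ['orange', 'for'] (min_width=10, slack=1)
Line 3: ['owl', 'white'] (min_width=9, slack=2)
Line 4: ['keyboard'] (min_width=8, slack=3)
Line 5: ['release'] (min_width=7, slack=4)
Line 6: ['with', 'this'] (min_width=9, slack=2)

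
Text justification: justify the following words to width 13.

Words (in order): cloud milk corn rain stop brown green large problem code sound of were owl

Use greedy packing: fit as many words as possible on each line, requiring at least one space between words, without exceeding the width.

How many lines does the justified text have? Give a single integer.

Answer: 7

Derivation:
Line 1: ['cloud', 'milk'] (min_width=10, slack=3)
Line 2: ['corn', 'rain'] (min_width=9, slack=4)
Line 3: ['stop', 'brown'] (min_width=10, slack=3)
Line 4: ['green', 'large'] (min_width=11, slack=2)
Line 5: ['problem', 'code'] (min_width=12, slack=1)
Line 6: ['sound', 'of', 'were'] (min_width=13, slack=0)
Line 7: ['owl'] (min_width=3, slack=10)
Total lines: 7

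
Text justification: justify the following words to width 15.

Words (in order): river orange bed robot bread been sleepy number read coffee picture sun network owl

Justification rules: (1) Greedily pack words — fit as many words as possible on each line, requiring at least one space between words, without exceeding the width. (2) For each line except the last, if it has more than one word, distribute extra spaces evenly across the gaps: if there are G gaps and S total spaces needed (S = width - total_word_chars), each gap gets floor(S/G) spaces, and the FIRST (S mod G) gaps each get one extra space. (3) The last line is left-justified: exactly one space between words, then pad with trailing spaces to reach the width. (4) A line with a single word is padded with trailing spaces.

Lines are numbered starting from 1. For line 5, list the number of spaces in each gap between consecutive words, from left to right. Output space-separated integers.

Answer: 2

Derivation:
Line 1: ['river', 'orange'] (min_width=12, slack=3)
Line 2: ['bed', 'robot', 'bread'] (min_width=15, slack=0)
Line 3: ['been', 'sleepy'] (min_width=11, slack=4)
Line 4: ['number', 'read'] (min_width=11, slack=4)
Line 5: ['coffee', 'picture'] (min_width=14, slack=1)
Line 6: ['sun', 'network', 'owl'] (min_width=15, slack=0)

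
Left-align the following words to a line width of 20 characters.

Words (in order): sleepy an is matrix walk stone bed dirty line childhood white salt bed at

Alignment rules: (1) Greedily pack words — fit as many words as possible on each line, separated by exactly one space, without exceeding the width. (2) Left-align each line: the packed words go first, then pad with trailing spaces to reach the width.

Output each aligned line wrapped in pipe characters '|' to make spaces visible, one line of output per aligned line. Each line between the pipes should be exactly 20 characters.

Line 1: ['sleepy', 'an', 'is', 'matrix'] (min_width=19, slack=1)
Line 2: ['walk', 'stone', 'bed', 'dirty'] (min_width=20, slack=0)
Line 3: ['line', 'childhood', 'white'] (min_width=20, slack=0)
Line 4: ['salt', 'bed', 'at'] (min_width=11, slack=9)

Answer: |sleepy an is matrix |
|walk stone bed dirty|
|line childhood white|
|salt bed at         |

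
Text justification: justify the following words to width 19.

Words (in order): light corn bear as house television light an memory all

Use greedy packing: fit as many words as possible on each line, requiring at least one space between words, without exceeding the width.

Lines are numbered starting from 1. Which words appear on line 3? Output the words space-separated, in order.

Line 1: ['light', 'corn', 'bear', 'as'] (min_width=18, slack=1)
Line 2: ['house', 'television'] (min_width=16, slack=3)
Line 3: ['light', 'an', 'memory', 'all'] (min_width=19, slack=0)

Answer: light an memory all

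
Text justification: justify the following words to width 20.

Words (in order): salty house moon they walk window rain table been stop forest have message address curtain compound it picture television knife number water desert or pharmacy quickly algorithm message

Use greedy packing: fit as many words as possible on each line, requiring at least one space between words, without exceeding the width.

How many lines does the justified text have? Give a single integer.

Answer: 10

Derivation:
Line 1: ['salty', 'house', 'moon'] (min_width=16, slack=4)
Line 2: ['they', 'walk', 'window'] (min_width=16, slack=4)
Line 3: ['rain', 'table', 'been', 'stop'] (min_width=20, slack=0)
Line 4: ['forest', 'have', 'message'] (min_width=19, slack=1)
Line 5: ['address', 'curtain'] (min_width=15, slack=5)
Line 6: ['compound', 'it', 'picture'] (min_width=19, slack=1)
Line 7: ['television', 'knife'] (min_width=16, slack=4)
Line 8: ['number', 'water', 'desert'] (min_width=19, slack=1)
Line 9: ['or', 'pharmacy', 'quickly'] (min_width=19, slack=1)
Line 10: ['algorithm', 'message'] (min_width=17, slack=3)
Total lines: 10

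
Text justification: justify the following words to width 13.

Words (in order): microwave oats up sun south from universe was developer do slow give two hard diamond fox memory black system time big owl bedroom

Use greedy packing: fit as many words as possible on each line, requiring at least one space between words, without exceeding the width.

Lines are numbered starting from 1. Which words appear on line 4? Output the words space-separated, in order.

Line 1: ['microwave'] (min_width=9, slack=4)
Line 2: ['oats', 'up', 'sun'] (min_width=11, slack=2)
Line 3: ['south', 'from'] (min_width=10, slack=3)
Line 4: ['universe', 'was'] (min_width=12, slack=1)
Line 5: ['developer', 'do'] (min_width=12, slack=1)
Line 6: ['slow', 'give', 'two'] (min_width=13, slack=0)
Line 7: ['hard', 'diamond'] (min_width=12, slack=1)
Line 8: ['fox', 'memory'] (min_width=10, slack=3)
Line 9: ['black', 'system'] (min_width=12, slack=1)
Line 10: ['time', 'big', 'owl'] (min_width=12, slack=1)
Line 11: ['bedroom'] (min_width=7, slack=6)

Answer: universe was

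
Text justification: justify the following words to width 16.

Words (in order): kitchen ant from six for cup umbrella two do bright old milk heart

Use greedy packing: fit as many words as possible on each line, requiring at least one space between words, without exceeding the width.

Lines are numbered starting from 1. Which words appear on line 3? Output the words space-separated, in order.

Line 1: ['kitchen', 'ant', 'from'] (min_width=16, slack=0)
Line 2: ['six', 'for', 'cup'] (min_width=11, slack=5)
Line 3: ['umbrella', 'two', 'do'] (min_width=15, slack=1)
Line 4: ['bright', 'old', 'milk'] (min_width=15, slack=1)
Line 5: ['heart'] (min_width=5, slack=11)

Answer: umbrella two do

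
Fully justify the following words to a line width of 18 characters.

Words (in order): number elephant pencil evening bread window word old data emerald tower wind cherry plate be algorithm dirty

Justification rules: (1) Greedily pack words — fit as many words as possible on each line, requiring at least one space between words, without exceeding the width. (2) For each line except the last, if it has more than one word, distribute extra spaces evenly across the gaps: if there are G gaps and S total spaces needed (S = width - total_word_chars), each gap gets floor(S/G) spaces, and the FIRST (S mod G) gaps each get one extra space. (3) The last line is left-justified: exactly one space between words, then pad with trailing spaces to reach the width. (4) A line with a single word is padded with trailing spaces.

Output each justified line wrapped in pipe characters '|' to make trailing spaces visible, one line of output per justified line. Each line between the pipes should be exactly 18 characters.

Answer: |number    elephant|
|pencil     evening|
|bread  window word|
|old  data  emerald|
|tower  wind cherry|
|plate be algorithm|
|dirty             |

Derivation:
Line 1: ['number', 'elephant'] (min_width=15, slack=3)
Line 2: ['pencil', 'evening'] (min_width=14, slack=4)
Line 3: ['bread', 'window', 'word'] (min_width=17, slack=1)
Line 4: ['old', 'data', 'emerald'] (min_width=16, slack=2)
Line 5: ['tower', 'wind', 'cherry'] (min_width=17, slack=1)
Line 6: ['plate', 'be', 'algorithm'] (min_width=18, slack=0)
Line 7: ['dirty'] (min_width=5, slack=13)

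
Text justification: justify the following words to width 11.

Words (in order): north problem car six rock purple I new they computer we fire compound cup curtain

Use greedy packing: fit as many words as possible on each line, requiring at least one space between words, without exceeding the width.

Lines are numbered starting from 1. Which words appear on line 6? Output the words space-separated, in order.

Line 1: ['north'] (min_width=5, slack=6)
Line 2: ['problem', 'car'] (min_width=11, slack=0)
Line 3: ['six', 'rock'] (min_width=8, slack=3)
Line 4: ['purple', 'I'] (min_width=8, slack=3)
Line 5: ['new', 'they'] (min_width=8, slack=3)
Line 6: ['computer', 'we'] (min_width=11, slack=0)
Line 7: ['fire'] (min_width=4, slack=7)
Line 8: ['compound'] (min_width=8, slack=3)
Line 9: ['cup', 'curtain'] (min_width=11, slack=0)

Answer: computer we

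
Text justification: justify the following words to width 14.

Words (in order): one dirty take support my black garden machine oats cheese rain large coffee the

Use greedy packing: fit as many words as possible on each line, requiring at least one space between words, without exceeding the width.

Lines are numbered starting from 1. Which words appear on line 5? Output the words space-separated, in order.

Line 1: ['one', 'dirty', 'take'] (min_width=14, slack=0)
Line 2: ['support', 'my'] (min_width=10, slack=4)
Line 3: ['black', 'garden'] (min_width=12, slack=2)
Line 4: ['machine', 'oats'] (min_width=12, slack=2)
Line 5: ['cheese', 'rain'] (min_width=11, slack=3)
Line 6: ['large', 'coffee'] (min_width=12, slack=2)
Line 7: ['the'] (min_width=3, slack=11)

Answer: cheese rain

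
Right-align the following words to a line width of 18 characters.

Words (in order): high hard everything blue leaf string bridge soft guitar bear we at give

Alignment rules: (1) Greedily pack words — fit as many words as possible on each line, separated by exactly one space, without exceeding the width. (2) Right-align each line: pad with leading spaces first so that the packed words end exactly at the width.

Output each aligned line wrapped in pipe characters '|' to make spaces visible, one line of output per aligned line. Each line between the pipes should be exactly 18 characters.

Line 1: ['high', 'hard'] (min_width=9, slack=9)
Line 2: ['everything', 'blue'] (min_width=15, slack=3)
Line 3: ['leaf', 'string', 'bridge'] (min_width=18, slack=0)
Line 4: ['soft', 'guitar', 'bear'] (min_width=16, slack=2)
Line 5: ['we', 'at', 'give'] (min_width=10, slack=8)

Answer: |         high hard|
|   everything blue|
|leaf string bridge|
|  soft guitar bear|
|        we at give|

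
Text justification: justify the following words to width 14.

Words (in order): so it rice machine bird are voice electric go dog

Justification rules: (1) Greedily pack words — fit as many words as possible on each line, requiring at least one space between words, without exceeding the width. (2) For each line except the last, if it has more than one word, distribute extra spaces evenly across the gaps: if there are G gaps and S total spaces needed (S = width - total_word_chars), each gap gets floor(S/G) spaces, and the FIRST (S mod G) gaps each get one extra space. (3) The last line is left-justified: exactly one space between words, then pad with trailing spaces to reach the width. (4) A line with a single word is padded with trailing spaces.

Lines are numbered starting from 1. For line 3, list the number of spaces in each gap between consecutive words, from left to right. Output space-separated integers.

Line 1: ['so', 'it', 'rice'] (min_width=10, slack=4)
Line 2: ['machine', 'bird'] (min_width=12, slack=2)
Line 3: ['are', 'voice'] (min_width=9, slack=5)
Line 4: ['electric', 'go'] (min_width=11, slack=3)
Line 5: ['dog'] (min_width=3, slack=11)

Answer: 6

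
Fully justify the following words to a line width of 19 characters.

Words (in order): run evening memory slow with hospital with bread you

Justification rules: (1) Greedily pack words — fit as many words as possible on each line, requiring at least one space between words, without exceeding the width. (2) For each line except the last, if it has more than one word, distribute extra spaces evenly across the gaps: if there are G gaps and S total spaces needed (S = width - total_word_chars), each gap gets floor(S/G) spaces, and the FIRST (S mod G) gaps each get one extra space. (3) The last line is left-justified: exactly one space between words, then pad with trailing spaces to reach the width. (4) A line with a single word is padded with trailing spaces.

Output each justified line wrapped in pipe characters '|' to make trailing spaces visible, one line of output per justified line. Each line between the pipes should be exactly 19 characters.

Line 1: ['run', 'evening', 'memory'] (min_width=18, slack=1)
Line 2: ['slow', 'with', 'hospital'] (min_width=18, slack=1)
Line 3: ['with', 'bread', 'you'] (min_width=14, slack=5)

Answer: |run  evening memory|
|slow  with hospital|
|with bread you     |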